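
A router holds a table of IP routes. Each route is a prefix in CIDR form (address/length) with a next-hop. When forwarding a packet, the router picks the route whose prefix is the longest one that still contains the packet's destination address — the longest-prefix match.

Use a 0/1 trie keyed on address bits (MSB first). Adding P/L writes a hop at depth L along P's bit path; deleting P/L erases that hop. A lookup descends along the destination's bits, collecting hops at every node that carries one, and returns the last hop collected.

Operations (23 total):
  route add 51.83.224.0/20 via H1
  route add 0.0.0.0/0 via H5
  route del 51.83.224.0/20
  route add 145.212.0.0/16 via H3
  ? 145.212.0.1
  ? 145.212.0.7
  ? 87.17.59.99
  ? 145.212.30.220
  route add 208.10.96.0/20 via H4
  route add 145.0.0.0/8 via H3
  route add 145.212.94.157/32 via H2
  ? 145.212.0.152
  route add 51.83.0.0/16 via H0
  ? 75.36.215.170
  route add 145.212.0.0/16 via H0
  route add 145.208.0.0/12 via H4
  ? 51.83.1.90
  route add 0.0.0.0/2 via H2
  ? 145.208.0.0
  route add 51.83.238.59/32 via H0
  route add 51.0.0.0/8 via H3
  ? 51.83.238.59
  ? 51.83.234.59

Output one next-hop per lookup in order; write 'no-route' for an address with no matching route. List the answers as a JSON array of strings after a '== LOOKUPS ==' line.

Process each operation:
  add 51.83.224.0/20 -> H1 at depth 20
  add 0.0.0.0/0 -> H5 at depth 0
  del 51.83.224.0/20 (clear depth 20)
  add 145.212.0.0/16 -> H3 at depth 16
  ? 145.212.0.1  path d0:H5→d1:-→d2:-→d3:-→d4:-→d5:-→d6:-→d7:-→d8:-→d9:-→d10:-→d11:-→d12:-→d13:-→d14:-→d15:-→d16:H3  best=H3
  ? 145.212.0.7  path d0:H5→d1:-→d2:-→d3:-→d4:-→d5:-→d6:-→d7:-→d8:-→d9:-→d10:-→d11:-→d12:-→d13:-→d14:-→d15:-→d16:H3  best=H3
  ? 87.17.59.99  path d0:H5→d1:-  best=H5
  ? 145.212.30.220  path d0:H5→d1:-→d2:-→d3:-→d4:-→d5:-→d6:-→d7:-→d8:-→d9:-→d10:-→d11:-→d12:-→d13:-→d14:-→d15:-→d16:H3  best=H3
  add 208.10.96.0/20 -> H4 at depth 20
  add 145.0.0.0/8 -> H3 at depth 8
  add 145.212.94.157/32 -> H2 at depth 32
  ? 145.212.0.152  path d0:H5→d1:-→d2:-→d3:-→d4:-→d5:-→d6:-→d7:-→d8:H3→d9:-→d10:-→d11:-→d12:-→d13:-→d14:-→d15:-→d16:H3→d17:-  best=H3
  add 51.83.0.0/16 -> H0 at depth 16
  ? 75.36.215.170  path d0:H5→d1:-  best=H5
  add 145.212.0.0/16 -> H0 at depth 16
  add 145.208.0.0/12 -> H4 at depth 12
  ? 51.83.1.90  path d0:H5→d1:-→d2:-→d3:-→d4:-→d5:-→d6:-→d7:-→d8:-→d9:-→d10:-→d11:-→d12:-→d13:-→d14:-→d15:-→d16:H0  best=H0
  add 0.0.0.0/2 -> H2 at depth 2
  ? 145.208.0.0  path d0:H5→d1:-→d2:-→d3:-→d4:-→d5:-→d6:-→d7:-→d8:H3→d9:-→d10:-→d11:-→d12:H4→d13:-  best=H4
  add 51.83.238.59/32 -> H0 at depth 32
  add 51.0.0.0/8 -> H3 at depth 8
  ? 51.83.238.59  path d0:H5→d1:-→d2:H2→d3:-→d4:-→d5:-→d6:-→d7:-→d8:H3→d9:-→d10:-→d11:-→d12:-→d13:-→d14:-→d15:-→d16:H0→d17:-→d18:-→d19:-→d20:-→d21:-→d22:-→d23:-→d24:-→d25:-→d26:-→d27:-→d28:-→d29:-→d30:-→d31:-→d32:H0  best=H0
  ? 51.83.234.59  path d0:H5→d1:-→d2:H2→d3:-→d4:-→d5:-→d6:-→d7:-→d8:H3→d9:-→d10:-→d11:-→d12:-→d13:-→d14:-→d15:-→d16:H0→d17:-→d18:-→d19:-→d20:-→d21:-  best=H0

== LOOKUPS ==
["H3","H3","H5","H3","H3","H5","H0","H4","H0","H0"]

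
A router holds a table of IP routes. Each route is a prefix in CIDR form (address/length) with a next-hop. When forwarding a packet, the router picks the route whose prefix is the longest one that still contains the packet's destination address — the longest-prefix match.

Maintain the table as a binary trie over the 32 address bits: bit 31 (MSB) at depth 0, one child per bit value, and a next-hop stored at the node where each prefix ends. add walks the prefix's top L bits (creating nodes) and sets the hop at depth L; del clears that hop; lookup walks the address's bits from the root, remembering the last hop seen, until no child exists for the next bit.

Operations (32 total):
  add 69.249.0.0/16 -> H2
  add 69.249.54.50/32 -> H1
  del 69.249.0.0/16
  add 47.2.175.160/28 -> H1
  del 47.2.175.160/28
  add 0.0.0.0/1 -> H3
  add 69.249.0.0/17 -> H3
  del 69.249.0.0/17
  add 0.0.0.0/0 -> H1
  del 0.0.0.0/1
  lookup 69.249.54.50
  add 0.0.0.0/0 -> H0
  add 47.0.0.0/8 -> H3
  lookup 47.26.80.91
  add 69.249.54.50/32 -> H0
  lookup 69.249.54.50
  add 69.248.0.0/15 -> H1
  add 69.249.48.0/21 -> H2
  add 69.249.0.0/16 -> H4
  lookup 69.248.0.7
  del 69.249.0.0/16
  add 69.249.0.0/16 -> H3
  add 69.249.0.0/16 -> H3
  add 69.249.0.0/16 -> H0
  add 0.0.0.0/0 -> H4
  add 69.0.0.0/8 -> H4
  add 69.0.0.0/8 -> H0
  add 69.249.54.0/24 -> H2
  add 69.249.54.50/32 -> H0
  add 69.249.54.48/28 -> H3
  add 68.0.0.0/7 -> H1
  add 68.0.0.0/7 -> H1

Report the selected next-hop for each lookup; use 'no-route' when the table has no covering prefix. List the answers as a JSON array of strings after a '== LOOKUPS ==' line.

Apply in order:
  add 69.249.0.0/16 -> H2 at depth 16
  add 69.249.54.50/32 -> H1 at depth 32
  del 69.249.0.0/16 (clear depth 16)
  add 47.2.175.160/28 -> H1 at depth 28
  del 47.2.175.160/28 (clear depth 28)
  add 0.0.0.0/1 -> H3 at depth 1
  add 69.249.0.0/17 -> H3 at depth 17
  del 69.249.0.0/17 (clear depth 17)
  add 0.0.0.0/0 -> H1 at depth 0
  del 0.0.0.0/1 (clear depth 1)
  Q 69.249.54.50: descend 01000101111110010011011000110010 ; hops seen [H1,H1] ; pick H1
  add 0.0.0.0/0 -> H0 at depth 0
  add 47.0.0.0/8 -> H3 at depth 8
  Q 47.26.80.91: descend 00101111000 ; hops seen [H0,H3] ; pick H3
  add 69.249.54.50/32 -> H0 at depth 32
  Q 69.249.54.50: descend 01000101111110010011011000110010 ; hops seen [H0,H0] ; pick H0
  add 69.248.0.0/15 -> H1 at depth 15
  add 69.249.48.0/21 -> H2 at depth 21
  add 69.249.0.0/16 -> H4 at depth 16
  Q 69.248.0.7: descend 010001011111100 ; hops seen [H0,H1] ; pick H1
  del 69.249.0.0/16 (clear depth 16)
  add 69.249.0.0/16 -> H3 at depth 16
  add 69.249.0.0/16 -> H3 at depth 16
  add 69.249.0.0/16 -> H0 at depth 16
  add 0.0.0.0/0 -> H4 at depth 0
  add 69.0.0.0/8 -> H4 at depth 8
  add 69.0.0.0/8 -> H0 at depth 8
  add 69.249.54.0/24 -> H2 at depth 24
  add 69.249.54.50/32 -> H0 at depth 32
  add 69.249.54.48/28 -> H3 at depth 28
  add 68.0.0.0/7 -> H1 at depth 7
  add 68.0.0.0/7 -> H1 at depth 7

== LOOKUPS ==
["H1","H3","H0","H1"]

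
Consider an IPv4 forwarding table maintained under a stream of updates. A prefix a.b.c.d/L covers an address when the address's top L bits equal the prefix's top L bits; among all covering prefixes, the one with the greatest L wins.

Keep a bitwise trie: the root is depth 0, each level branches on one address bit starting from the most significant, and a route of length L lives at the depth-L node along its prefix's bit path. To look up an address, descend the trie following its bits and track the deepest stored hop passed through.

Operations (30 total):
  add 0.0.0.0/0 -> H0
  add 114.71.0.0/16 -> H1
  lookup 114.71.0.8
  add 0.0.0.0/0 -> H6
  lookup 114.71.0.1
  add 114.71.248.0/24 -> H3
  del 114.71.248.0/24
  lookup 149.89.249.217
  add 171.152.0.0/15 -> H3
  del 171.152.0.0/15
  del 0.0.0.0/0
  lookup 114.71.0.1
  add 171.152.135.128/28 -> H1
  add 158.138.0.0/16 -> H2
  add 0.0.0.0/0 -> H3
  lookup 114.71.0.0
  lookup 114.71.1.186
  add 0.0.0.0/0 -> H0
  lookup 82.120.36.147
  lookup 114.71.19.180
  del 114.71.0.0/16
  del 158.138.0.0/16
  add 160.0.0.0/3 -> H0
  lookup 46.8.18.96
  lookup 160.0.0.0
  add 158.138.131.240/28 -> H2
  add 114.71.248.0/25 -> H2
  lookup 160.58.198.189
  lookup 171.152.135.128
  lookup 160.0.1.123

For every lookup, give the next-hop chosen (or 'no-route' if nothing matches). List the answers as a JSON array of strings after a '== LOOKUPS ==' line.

Trace:
  + 0.0.0.0/0 (H0) depth=0
  + 114.71.0.0/16 (H1) depth=16
  lookup 114.71.0.8: bits 0111001001000111 walk d0:H0→d1:-→d2:-→d3:-→d4:-→d5:-→d6:-→d7:-→d8:-→d9:-→d10:-→d11:-→d12:-→d13:-→d14:-→d15:-→d16:H1 -> H1
  + 0.0.0.0/0 (H6) depth=0
  lookup 114.71.0.1: bits 0111001001000111 walk d0:H6→d1:-→d2:-→d3:-→d4:-→d5:-→d6:-→d7:-→d8:-→d9:-→d10:-→d11:-→d12:-→d13:-→d14:-→d15:-→d16:H1 -> H1
  + 114.71.248.0/24 (H3) depth=24
  - 114.71.248.0/24 clear@24
  lookup 149.89.249.217: bits ε walk d0:H6 -> H6
  + 171.152.0.0/15 (H3) depth=15
  - 171.152.0.0/15 clear@15
  - 0.0.0.0/0 clear@0
  lookup 114.71.0.1: bits 0111001001000111 walk d0:-→d1:-→d2:-→d3:-→d4:-→d5:-→d6:-→d7:-→d8:-→d9:-→d10:-→d11:-→d12:-→d13:-→d14:-→d15:-→d16:H1 -> H1
  + 171.152.135.128/28 (H1) depth=28
  + 158.138.0.0/16 (H2) depth=16
  + 0.0.0.0/0 (H3) depth=0
  lookup 114.71.0.0: bits 0111001001000111 walk d0:H3→d1:-→d2:-→d3:-→d4:-→d5:-→d6:-→d7:-→d8:-→d9:-→d10:-→d11:-→d12:-→d13:-→d14:-→d15:-→d16:H1 -> H1
  lookup 114.71.1.186: bits 0111001001000111 walk d0:H3→d1:-→d2:-→d3:-→d4:-→d5:-→d6:-→d7:-→d8:-→d9:-→d10:-→d11:-→d12:-→d13:-→d14:-→d15:-→d16:H1 -> H1
  + 0.0.0.0/0 (H0) depth=0
  lookup 82.120.36.147: bits 01 walk d0:H0→d1:-→d2:- -> H0
  lookup 114.71.19.180: bits 0111001001000111 walk d0:H0→d1:-→d2:-→d3:-→d4:-→d5:-→d6:-→d7:-→d8:-→d9:-→d10:-→d11:-→d12:-→d13:-→d14:-→d15:-→d16:H1 -> H1
  - 114.71.0.0/16 clear@16
  - 158.138.0.0/16 clear@16
  + 160.0.0.0/3 (H0) depth=3
  lookup 46.8.18.96: bits 0 walk d0:H0→d1:- -> H0
  lookup 160.0.0.0: bits 1010 walk d0:H0→d1:-→d2:-→d3:H0→d4:- -> H0
  + 158.138.131.240/28 (H2) depth=28
  + 114.71.248.0/25 (H2) depth=25
  lookup 160.58.198.189: bits 1010 walk d0:H0→d1:-→d2:-→d3:H0→d4:- -> H0
  lookup 171.152.135.128: bits 1010101110011000100001111000 walk d0:H0→d1:-→d2:-→d3:H0→d4:-→d5:-→d6:-→d7:-→d8:-→d9:-→d10:-→d11:-→d12:-→d13:-→d14:-→d15:-→d16:-→d17:-→d18:-→d19:-→d20:-→d21:-→d22:-→d23:-→d24:-→d25:-→d26:-→d27:-→d28:H1 -> H1
  lookup 160.0.1.123: bits 1010 walk d0:H0→d1:-→d2:-→d3:H0→d4:- -> H0

== LOOKUPS ==
["H1","H1","H6","H1","H1","H1","H0","H1","H0","H0","H0","H1","H0"]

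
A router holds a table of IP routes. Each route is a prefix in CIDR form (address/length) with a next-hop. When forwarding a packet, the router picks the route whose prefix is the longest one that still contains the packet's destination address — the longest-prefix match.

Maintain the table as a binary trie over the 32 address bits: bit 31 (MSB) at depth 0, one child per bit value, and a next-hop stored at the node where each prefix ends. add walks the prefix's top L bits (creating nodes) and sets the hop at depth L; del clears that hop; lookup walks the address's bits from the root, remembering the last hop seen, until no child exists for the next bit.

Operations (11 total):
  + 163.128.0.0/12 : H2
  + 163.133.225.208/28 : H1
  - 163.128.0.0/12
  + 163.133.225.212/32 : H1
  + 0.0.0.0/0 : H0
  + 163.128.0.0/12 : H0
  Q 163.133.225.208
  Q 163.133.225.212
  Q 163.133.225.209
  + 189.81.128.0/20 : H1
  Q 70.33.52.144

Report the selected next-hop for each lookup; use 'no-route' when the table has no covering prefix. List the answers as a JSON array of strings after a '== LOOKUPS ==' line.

Apply in order:
  add 163.128.0.0/12 -> H2 at depth 12
  add 163.133.225.208/28 -> H1 at depth 28
  del 163.128.0.0/12 (clear depth 12)
  add 163.133.225.212/32 -> H1 at depth 32
  add 0.0.0.0/0 -> H0 at depth 0
  add 163.128.0.0/12 -> H0 at depth 12
  lookup 163.133.225.208: bits 10100011100001011110000111010 walk d0:H0→d1:-→d2:-→d3:-→d4:-→d5:-→d6:-→d7:-→d8:-→d9:-→d10:-→d11:-→d12:H0→d13:-→d14:-→d15:-→d16:-→d17:-→d18:-→d19:-→d20:-→d21:-→d22:-→d23:-→d24:-→d25:-→d26:-→d27:-→d28:H1→d29:- -> H1
  lookup 163.133.225.212: bits 10100011100001011110000111010100 walk d0:H0→d1:-→d2:-→d3:-→d4:-→d5:-→d6:-→d7:-→d8:-→d9:-→d10:-→d11:-→d12:H0→d13:-→d14:-→d15:-→d16:-→d17:-→d18:-→d19:-→d20:-→d21:-→d22:-→d23:-→d24:-→d25:-→d26:-→d27:-→d28:H1→d29:-→d30:-→d31:-→d32:H1 -> H1
  lookup 163.133.225.209: bits 10100011100001011110000111010 walk d0:H0→d1:-→d2:-→d3:-→d4:-→d5:-→d6:-→d7:-→d8:-→d9:-→d10:-→d11:-→d12:H0→d13:-→d14:-→d15:-→d16:-→d17:-→d18:-→d19:-→d20:-→d21:-→d22:-→d23:-→d24:-→d25:-→d26:-→d27:-→d28:H1→d29:- -> H1
  add 189.81.128.0/20 -> H1 at depth 20
  lookup 70.33.52.144: bits ε walk d0:H0 -> H0

== LOOKUPS ==
["H1","H1","H1","H0"]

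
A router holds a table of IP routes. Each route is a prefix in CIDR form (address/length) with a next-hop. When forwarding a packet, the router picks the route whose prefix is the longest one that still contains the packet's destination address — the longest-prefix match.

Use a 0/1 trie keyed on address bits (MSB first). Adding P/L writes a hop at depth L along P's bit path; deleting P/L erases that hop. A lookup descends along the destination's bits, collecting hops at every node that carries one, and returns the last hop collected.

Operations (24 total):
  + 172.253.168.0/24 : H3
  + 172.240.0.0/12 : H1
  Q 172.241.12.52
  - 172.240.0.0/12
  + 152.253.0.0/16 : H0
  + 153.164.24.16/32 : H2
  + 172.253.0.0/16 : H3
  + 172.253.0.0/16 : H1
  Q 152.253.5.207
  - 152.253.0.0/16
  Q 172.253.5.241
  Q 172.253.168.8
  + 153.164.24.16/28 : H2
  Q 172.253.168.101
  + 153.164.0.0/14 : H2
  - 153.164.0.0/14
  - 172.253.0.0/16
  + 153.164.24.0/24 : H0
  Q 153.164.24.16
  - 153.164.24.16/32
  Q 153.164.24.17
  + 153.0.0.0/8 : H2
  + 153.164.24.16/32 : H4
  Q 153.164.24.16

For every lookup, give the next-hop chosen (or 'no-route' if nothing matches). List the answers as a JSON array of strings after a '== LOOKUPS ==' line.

Process each operation:
  add 172.253.168.0/24 -> H3 at depth 24
  add 172.240.0.0/12 -> H1 at depth 12
  Q 172.241.12.52: descend 101011001111 ; hops seen [H1] ; pick H1
  - 172.240.0.0/12 clear@12
  add 152.253.0.0/16 -> H0 at depth 16
  add 153.164.24.16/32 -> H2 at depth 32
  add 172.253.0.0/16 -> H3 at depth 16
  add 172.253.0.0/16 -> H1 at depth 16
  Q 152.253.5.207: descend 1001100011111101 ; hops seen [H0] ; pick H0
  - 152.253.0.0/16 clear@16
  Q 172.253.5.241: descend 1010110011111101 ; hops seen [H1] ; pick H1
  Q 172.253.168.8: descend 101011001111110110101000 ; hops seen [H1,H3] ; pick H3
  add 153.164.24.16/28 -> H2 at depth 28
  Q 172.253.168.101: descend 101011001111110110101000 ; hops seen [H1,H3] ; pick H3
  add 153.164.0.0/14 -> H2 at depth 14
  - 153.164.0.0/14 clear@14
  - 172.253.0.0/16 clear@16
  add 153.164.24.0/24 -> H0 at depth 24
  Q 153.164.24.16: descend 10011001101001000001100000010000 ; hops seen [H0,H2,H2] ; pick H2
  - 153.164.24.16/32 clear@32
  Q 153.164.24.17: descend 1001100110100100000110000001000 ; hops seen [H0,H2] ; pick H2
  add 153.0.0.0/8 -> H2 at depth 8
  add 153.164.24.16/32 -> H4 at depth 32
  Q 153.164.24.16: descend 10011001101001000001100000010000 ; hops seen [H2,H0,H2,H4] ; pick H4

== LOOKUPS ==
["H1","H0","H1","H3","H3","H2","H2","H4"]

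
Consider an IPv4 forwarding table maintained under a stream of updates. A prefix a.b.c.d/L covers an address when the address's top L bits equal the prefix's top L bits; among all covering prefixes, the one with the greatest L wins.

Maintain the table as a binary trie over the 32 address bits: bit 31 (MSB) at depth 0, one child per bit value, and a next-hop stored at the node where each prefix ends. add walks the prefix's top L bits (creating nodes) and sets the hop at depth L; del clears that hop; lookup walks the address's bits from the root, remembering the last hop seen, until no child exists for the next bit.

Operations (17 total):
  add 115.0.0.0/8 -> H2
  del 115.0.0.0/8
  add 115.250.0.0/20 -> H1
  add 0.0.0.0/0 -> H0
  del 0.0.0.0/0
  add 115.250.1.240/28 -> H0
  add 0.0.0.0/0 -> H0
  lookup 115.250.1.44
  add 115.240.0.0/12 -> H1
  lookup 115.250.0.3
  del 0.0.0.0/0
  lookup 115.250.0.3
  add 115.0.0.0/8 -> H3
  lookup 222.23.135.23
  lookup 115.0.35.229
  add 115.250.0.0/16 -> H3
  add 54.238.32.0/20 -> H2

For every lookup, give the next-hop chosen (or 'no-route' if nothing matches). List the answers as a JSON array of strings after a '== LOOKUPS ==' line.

Trace:
  add 115.0.0.0/8 -> H2 at depth 8
  del 115.0.0.0/8 (clear depth 8)
  add 115.250.0.0/20 -> H1 at depth 20
  add 0.0.0.0/0 -> H0 at depth 0
  del 0.0.0.0/0 (clear depth 0)
  add 115.250.1.240/28 -> H0 at depth 28
  add 0.0.0.0/0 -> H0 at depth 0
  Q 115.250.1.44: descend 011100111111101000000001 ; hops seen [H0,H1] ; pick H1
  add 115.240.0.0/12 -> H1 at depth 12
  Q 115.250.0.3: descend 01110011111110100000000 ; hops seen [H0,H1,H1] ; pick H1
  del 0.0.0.0/0 (clear depth 0)
  Q 115.250.0.3: descend 01110011111110100000000 ; hops seen [H1,H1] ; pick H1
  add 115.0.0.0/8 -> H3 at depth 8
  Q 222.23.135.23: descend ε ; hops seen [∅] ; pick no-route
  Q 115.0.35.229: descend 01110011 ; hops seen [H3] ; pick H3
  add 115.250.0.0/16 -> H3 at depth 16
  add 54.238.32.0/20 -> H2 at depth 20

== LOOKUPS ==
["H1","H1","H1","no-route","H3"]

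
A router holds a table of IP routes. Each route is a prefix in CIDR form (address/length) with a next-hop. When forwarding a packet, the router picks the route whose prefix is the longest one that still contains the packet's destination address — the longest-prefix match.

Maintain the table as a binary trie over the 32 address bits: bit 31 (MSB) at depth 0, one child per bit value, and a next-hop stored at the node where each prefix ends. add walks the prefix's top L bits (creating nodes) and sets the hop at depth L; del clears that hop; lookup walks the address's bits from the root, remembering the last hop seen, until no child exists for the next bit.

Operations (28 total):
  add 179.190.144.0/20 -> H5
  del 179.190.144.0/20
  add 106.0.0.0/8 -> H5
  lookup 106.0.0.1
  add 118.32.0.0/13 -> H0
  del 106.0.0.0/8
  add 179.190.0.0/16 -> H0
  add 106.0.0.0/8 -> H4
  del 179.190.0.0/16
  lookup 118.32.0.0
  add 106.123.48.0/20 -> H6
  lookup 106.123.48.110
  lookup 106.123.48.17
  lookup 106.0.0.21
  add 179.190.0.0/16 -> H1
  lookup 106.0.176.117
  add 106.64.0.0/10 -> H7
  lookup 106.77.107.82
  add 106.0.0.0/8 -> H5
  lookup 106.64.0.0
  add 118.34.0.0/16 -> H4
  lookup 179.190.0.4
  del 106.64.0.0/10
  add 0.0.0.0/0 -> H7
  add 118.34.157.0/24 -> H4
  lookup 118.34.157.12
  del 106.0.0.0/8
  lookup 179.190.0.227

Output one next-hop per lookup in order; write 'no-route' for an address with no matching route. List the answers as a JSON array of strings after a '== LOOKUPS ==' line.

Apply in order:
  + 179.190.144.0/20 (H5) depth=20
  del 179.190.144.0/20 (clear depth 20)
  + 106.0.0.0/8 (H5) depth=8
  Q 106.0.0.1: descend 01101010 ; hops seen [H5] ; pick H5
  + 118.32.0.0/13 (H0) depth=13
  del 106.0.0.0/8 (clear depth 8)
  + 179.190.0.0/16 (H0) depth=16
  + 106.0.0.0/8 (H4) depth=8
  del 179.190.0.0/16 (clear depth 16)
  Q 118.32.0.0: descend 0111011000100 ; hops seen [H0] ; pick H0
  + 106.123.48.0/20 (H6) depth=20
  Q 106.123.48.110: descend 01101010011110110011 ; hops seen [H4,H6] ; pick H6
  Q 106.123.48.17: descend 01101010011110110011 ; hops seen [H4,H6] ; pick H6
  Q 106.0.0.21: descend 011010100 ; hops seen [H4] ; pick H4
  + 179.190.0.0/16 (H1) depth=16
  Q 106.0.176.117: descend 011010100 ; hops seen [H4] ; pick H4
  + 106.64.0.0/10 (H7) depth=10
  Q 106.77.107.82: descend 0110101001 ; hops seen [H4,H7] ; pick H7
  + 106.0.0.0/8 (H5) depth=8
  Q 106.64.0.0: descend 0110101001 ; hops seen [H5,H7] ; pick H7
  + 118.34.0.0/16 (H4) depth=16
  Q 179.190.0.4: descend 1011001110111110 ; hops seen [H1] ; pick H1
  del 106.64.0.0/10 (clear depth 10)
  + 0.0.0.0/0 (H7) depth=0
  + 118.34.157.0/24 (H4) depth=24
  Q 118.34.157.12: descend 011101100010001010011101 ; hops seen [H7,H0,H4,H4] ; pick H4
  del 106.0.0.0/8 (clear depth 8)
  Q 179.190.0.227: descend 1011001110111110 ; hops seen [H7,H1] ; pick H1

== LOOKUPS ==
["H5","H0","H6","H6","H4","H4","H7","H7","H1","H4","H1"]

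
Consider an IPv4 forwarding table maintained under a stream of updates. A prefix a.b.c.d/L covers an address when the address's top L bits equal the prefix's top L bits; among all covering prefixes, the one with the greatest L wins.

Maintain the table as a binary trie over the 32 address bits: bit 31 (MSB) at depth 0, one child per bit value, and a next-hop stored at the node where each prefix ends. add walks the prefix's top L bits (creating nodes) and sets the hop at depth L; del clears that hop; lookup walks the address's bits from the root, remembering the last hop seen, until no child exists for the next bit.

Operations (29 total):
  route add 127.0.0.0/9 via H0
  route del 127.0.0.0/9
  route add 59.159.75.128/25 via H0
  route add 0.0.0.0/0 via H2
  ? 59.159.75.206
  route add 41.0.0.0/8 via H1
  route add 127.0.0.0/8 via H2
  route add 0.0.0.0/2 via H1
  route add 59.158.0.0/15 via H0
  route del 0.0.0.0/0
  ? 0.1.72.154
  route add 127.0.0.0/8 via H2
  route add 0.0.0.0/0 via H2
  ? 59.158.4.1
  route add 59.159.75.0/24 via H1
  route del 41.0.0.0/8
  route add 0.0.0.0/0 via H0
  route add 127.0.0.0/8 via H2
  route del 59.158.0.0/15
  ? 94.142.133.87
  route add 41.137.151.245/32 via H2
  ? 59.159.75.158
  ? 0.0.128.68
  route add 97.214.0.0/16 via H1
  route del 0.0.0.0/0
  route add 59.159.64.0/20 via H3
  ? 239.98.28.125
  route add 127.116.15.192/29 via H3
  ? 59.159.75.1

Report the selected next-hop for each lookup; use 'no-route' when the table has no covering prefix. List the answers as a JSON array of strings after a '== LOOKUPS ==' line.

Trace:
  add 127.0.0.0/9 -> H0 at depth 9
  del 127.0.0.0/9 (clear depth 9)
  add 59.159.75.128/25 -> H0 at depth 25
  add 0.0.0.0/0 -> H2 at depth 0
  Q 59.159.75.206: descend 0011101110011111010010111 ; hops seen [H2,H0] ; pick H0
  add 41.0.0.0/8 -> H1 at depth 8
  add 127.0.0.0/8 -> H2 at depth 8
  add 0.0.0.0/2 -> H1 at depth 2
  add 59.158.0.0/15 -> H0 at depth 15
  del 0.0.0.0/0 (clear depth 0)
  Q 0.1.72.154: descend 00 ; hops seen [H1] ; pick H1
  add 127.0.0.0/8 -> H2 at depth 8
  add 0.0.0.0/0 -> H2 at depth 0
  Q 59.158.4.1: descend 001110111001111 ; hops seen [H2,H1,H0] ; pick H0
  add 59.159.75.0/24 -> H1 at depth 24
  del 41.0.0.0/8 (clear depth 8)
  add 0.0.0.0/0 -> H0 at depth 0
  add 127.0.0.0/8 -> H2 at depth 8
  del 59.158.0.0/15 (clear depth 15)
  Q 94.142.133.87: descend 01 ; hops seen [H0] ; pick H0
  add 41.137.151.245/32 -> H2 at depth 32
  Q 59.159.75.158: descend 0011101110011111010010111 ; hops seen [H0,H1,H1,H0] ; pick H0
  Q 0.0.128.68: descend 00 ; hops seen [H0,H1] ; pick H1
  add 97.214.0.0/16 -> H1 at depth 16
  del 0.0.0.0/0 (clear depth 0)
  add 59.159.64.0/20 -> H3 at depth 20
  Q 239.98.28.125: descend ε ; hops seen [∅] ; pick no-route
  add 127.116.15.192/29 -> H3 at depth 29
  Q 59.159.75.1: descend 001110111001111101001011 ; hops seen [H1,H3,H1] ; pick H1

== LOOKUPS ==
["H0","H1","H0","H0","H0","H1","no-route","H1"]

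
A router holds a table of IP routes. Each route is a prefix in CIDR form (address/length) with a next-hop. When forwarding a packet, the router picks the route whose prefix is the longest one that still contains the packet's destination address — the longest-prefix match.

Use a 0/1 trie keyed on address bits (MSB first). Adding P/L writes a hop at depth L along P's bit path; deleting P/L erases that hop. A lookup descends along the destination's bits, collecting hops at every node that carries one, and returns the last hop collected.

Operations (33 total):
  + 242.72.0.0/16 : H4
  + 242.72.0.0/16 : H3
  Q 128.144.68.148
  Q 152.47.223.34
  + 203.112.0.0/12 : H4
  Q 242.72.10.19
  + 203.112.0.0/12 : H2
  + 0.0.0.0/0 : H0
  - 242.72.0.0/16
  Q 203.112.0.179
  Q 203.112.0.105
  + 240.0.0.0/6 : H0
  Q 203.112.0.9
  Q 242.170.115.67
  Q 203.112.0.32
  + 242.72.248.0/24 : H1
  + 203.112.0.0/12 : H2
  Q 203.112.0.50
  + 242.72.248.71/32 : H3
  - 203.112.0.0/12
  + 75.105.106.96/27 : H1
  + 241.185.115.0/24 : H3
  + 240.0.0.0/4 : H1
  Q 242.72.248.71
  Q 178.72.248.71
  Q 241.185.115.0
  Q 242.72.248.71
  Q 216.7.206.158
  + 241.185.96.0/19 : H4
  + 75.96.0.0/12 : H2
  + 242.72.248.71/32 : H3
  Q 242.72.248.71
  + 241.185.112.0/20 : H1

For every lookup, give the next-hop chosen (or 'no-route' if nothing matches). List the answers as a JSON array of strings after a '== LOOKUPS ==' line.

Process each operation:
  + 242.72.0.0/16 (H4) depth=16
  + 242.72.0.0/16 (H3) depth=16
  ? 128.144.68.148  path d0:-→d1:-  best=no-route
  ? 152.47.223.34  path d0:-→d1:-  best=no-route
  + 203.112.0.0/12 (H4) depth=12
  ? 242.72.10.19  path d0:-→d1:-→d2:-→d3:-→d4:-→d5:-→d6:-→d7:-→d8:-→d9:-→d10:-→d11:-→d12:-→d13:-→d14:-→d15:-→d16:H3  best=H3
  + 203.112.0.0/12 (H2) depth=12
  + 0.0.0.0/0 (H0) depth=0
  del 242.72.0.0/16 (clear depth 16)
  ? 203.112.0.179  path d0:H0→d1:-→d2:-→d3:-→d4:-→d5:-→d6:-→d7:-→d8:-→d9:-→d10:-→d11:-→d12:H2  best=H2
  ? 203.112.0.105  path d0:H0→d1:-→d2:-→d3:-→d4:-→d5:-→d6:-→d7:-→d8:-→d9:-→d10:-→d11:-→d12:H2  best=H2
  + 240.0.0.0/6 (H0) depth=6
  ? 203.112.0.9  path d0:H0→d1:-→d2:-→d3:-→d4:-→d5:-→d6:-→d7:-→d8:-→d9:-→d10:-→d11:-→d12:H2  best=H2
  ? 242.170.115.67  path d0:H0→d1:-→d2:-→d3:-→d4:-→d5:-→d6:H0→d7:-→d8:-  best=H0
  ? 203.112.0.32  path d0:H0→d1:-→d2:-→d3:-→d4:-→d5:-→d6:-→d7:-→d8:-→d9:-→d10:-→d11:-→d12:H2  best=H2
  + 242.72.248.0/24 (H1) depth=24
  + 203.112.0.0/12 (H2) depth=12
  ? 203.112.0.50  path d0:H0→d1:-→d2:-→d3:-→d4:-→d5:-→d6:-→d7:-→d8:-→d9:-→d10:-→d11:-→d12:H2  best=H2
  + 242.72.248.71/32 (H3) depth=32
  del 203.112.0.0/12 (clear depth 12)
  + 75.105.106.96/27 (H1) depth=27
  + 241.185.115.0/24 (H3) depth=24
  + 240.0.0.0/4 (H1) depth=4
  ? 242.72.248.71  path d0:H0→d1:-→d2:-→d3:-→d4:H1→d5:-→d6:H0→d7:-→d8:-→d9:-→d10:-→d11:-→d12:-→d13:-→d14:-→d15:-→d16:-→d17:-→d18:-→d19:-→d20:-→d21:-→d22:-→d23:-→d24:H1→d25:-→d26:-→d27:-→d28:-→d29:-→d30:-→d31:-→d32:H3  best=H3
  ? 178.72.248.71  path d0:H0→d1:-  best=H0
  ? 241.185.115.0  path d0:H0→d1:-→d2:-→d3:-→d4:H1→d5:-→d6:H0→d7:-→d8:-→d9:-→d10:-→d11:-→d12:-→d13:-→d14:-→d15:-→d16:-→d17:-→d18:-→d19:-→d20:-→d21:-→d22:-→d23:-→d24:H3  best=H3
  ? 242.72.248.71  path d0:H0→d1:-→d2:-→d3:-→d4:H1→d5:-→d6:H0→d7:-→d8:-→d9:-→d10:-→d11:-→d12:-→d13:-→d14:-→d15:-→d16:-→d17:-→d18:-→d19:-→d20:-→d21:-→d22:-→d23:-→d24:H1→d25:-→d26:-→d27:-→d28:-→d29:-→d30:-→d31:-→d32:H3  best=H3
  ? 216.7.206.158  path d0:H0→d1:-→d2:-→d3:-  best=H0
  + 241.185.96.0/19 (H4) depth=19
  + 75.96.0.0/12 (H2) depth=12
  + 242.72.248.71/32 (H3) depth=32
  ? 242.72.248.71  path d0:H0→d1:-→d2:-→d3:-→d4:H1→d5:-→d6:H0→d7:-→d8:-→d9:-→d10:-→d11:-→d12:-→d13:-→d14:-→d15:-→d16:-→d17:-→d18:-→d19:-→d20:-→d21:-→d22:-→d23:-→d24:H1→d25:-→d26:-→d27:-→d28:-→d29:-→d30:-→d31:-→d32:H3  best=H3
  + 241.185.112.0/20 (H1) depth=20

== LOOKUPS ==
["no-route","no-route","H3","H2","H2","H2","H0","H2","H2","H3","H0","H3","H3","H0","H3"]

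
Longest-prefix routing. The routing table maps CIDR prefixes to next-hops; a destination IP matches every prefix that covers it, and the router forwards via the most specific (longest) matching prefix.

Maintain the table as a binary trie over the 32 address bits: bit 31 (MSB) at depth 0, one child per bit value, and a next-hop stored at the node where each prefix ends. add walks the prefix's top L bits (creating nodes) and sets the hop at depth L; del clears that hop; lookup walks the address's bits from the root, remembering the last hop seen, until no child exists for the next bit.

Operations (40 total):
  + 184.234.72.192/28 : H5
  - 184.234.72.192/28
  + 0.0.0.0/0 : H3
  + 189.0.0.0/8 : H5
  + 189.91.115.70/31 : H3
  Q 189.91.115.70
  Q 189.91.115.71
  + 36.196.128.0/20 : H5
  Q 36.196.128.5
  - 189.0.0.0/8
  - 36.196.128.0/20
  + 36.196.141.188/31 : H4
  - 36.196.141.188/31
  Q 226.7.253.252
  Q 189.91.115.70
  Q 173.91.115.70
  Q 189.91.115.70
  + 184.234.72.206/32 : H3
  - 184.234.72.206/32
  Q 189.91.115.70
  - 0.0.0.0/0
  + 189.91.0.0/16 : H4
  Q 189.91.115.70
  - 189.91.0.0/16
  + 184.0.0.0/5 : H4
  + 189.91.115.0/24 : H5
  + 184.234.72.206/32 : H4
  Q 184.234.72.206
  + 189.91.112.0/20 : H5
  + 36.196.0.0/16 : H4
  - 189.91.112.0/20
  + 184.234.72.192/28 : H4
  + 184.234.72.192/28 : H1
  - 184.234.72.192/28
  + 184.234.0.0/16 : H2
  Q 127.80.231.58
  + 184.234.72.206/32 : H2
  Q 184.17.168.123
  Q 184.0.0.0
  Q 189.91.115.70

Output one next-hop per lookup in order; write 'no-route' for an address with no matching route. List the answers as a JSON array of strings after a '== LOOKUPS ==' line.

Process each operation:
  add 184.234.72.192/28 -> H5 at depth 28
  del 184.234.72.192/28 (clear depth 28)
  add 0.0.0.0/0 -> H3 at depth 0
  add 189.0.0.0/8 -> H5 at depth 8
  add 189.91.115.70/31 -> H3 at depth 31
  lookup 189.91.115.70: bits 1011110101011011011100110100011 walk d0:H3→d1:-→d2:-→d3:-→d4:-→d5:-→d6:-→d7:-→d8:H5→d9:-→d10:-→d11:-→d12:-→d13:-→d14:-→d15:-→d16:-→d17:-→d18:-→d19:-→d20:-→d21:-→d22:-→d23:-→d24:-→d25:-→d26:-→d27:-→d28:-→d29:-→d30:-→d31:H3 -> H3
  lookup 189.91.115.71: bits 1011110101011011011100110100011 walk d0:H3→d1:-→d2:-→d3:-→d4:-→d5:-→d6:-→d7:-→d8:H5→d9:-→d10:-→d11:-→d12:-→d13:-→d14:-→d15:-→d16:-→d17:-→d18:-→d19:-→d20:-→d21:-→d22:-→d23:-→d24:-→d25:-→d26:-→d27:-→d28:-→d29:-→d30:-→d31:H3 -> H3
  add 36.196.128.0/20 -> H5 at depth 20
  lookup 36.196.128.5: bits 00100100110001001000 walk d0:H3→d1:-→d2:-→d3:-→d4:-→d5:-→d6:-→d7:-→d8:-→d9:-→d10:-→d11:-→d12:-→d13:-→d14:-→d15:-→d16:-→d17:-→d18:-→d19:-→d20:H5 -> H5
  del 189.0.0.0/8 (clear depth 8)
  del 36.196.128.0/20 (clear depth 20)
  add 36.196.141.188/31 -> H4 at depth 31
  del 36.196.141.188/31 (clear depth 31)
  lookup 226.7.253.252: bits 1 walk d0:H3→d1:- -> H3
  lookup 189.91.115.70: bits 1011110101011011011100110100011 walk d0:H3→d1:-→d2:-→d3:-→d4:-→d5:-→d6:-→d7:-→d8:-→d9:-→d10:-→d11:-→d12:-→d13:-→d14:-→d15:-→d16:-→d17:-→d18:-→d19:-→d20:-→d21:-→d22:-→d23:-→d24:-→d25:-→d26:-→d27:-→d28:-→d29:-→d30:-→d31:H3 -> H3
  lookup 173.91.115.70: bits 101 walk d0:H3→d1:-→d2:-→d3:- -> H3
  lookup 189.91.115.70: bits 1011110101011011011100110100011 walk d0:H3→d1:-→d2:-→d3:-→d4:-→d5:-→d6:-→d7:-→d8:-→d9:-→d10:-→d11:-→d12:-→d13:-→d14:-→d15:-→d16:-→d17:-→d18:-→d19:-→d20:-→d21:-→d22:-→d23:-→d24:-→d25:-→d26:-→d27:-→d28:-→d29:-→d30:-→d31:H3 -> H3
  add 184.234.72.206/32 -> H3 at depth 32
  del 184.234.72.206/32 (clear depth 32)
  lookup 189.91.115.70: bits 1011110101011011011100110100011 walk d0:H3→d1:-→d2:-→d3:-→d4:-→d5:-→d6:-→d7:-→d8:-→d9:-→d10:-→d11:-→d12:-→d13:-→d14:-→d15:-→d16:-→d17:-→d18:-→d19:-→d20:-→d21:-→d22:-→d23:-→d24:-→d25:-→d26:-→d27:-→d28:-→d29:-→d30:-→d31:H3 -> H3
  del 0.0.0.0/0 (clear depth 0)
  add 189.91.0.0/16 -> H4 at depth 16
  lookup 189.91.115.70: bits 1011110101011011011100110100011 walk d0:-→d1:-→d2:-→d3:-→d4:-→d5:-→d6:-→d7:-→d8:-→d9:-→d10:-→d11:-→d12:-→d13:-→d14:-→d15:-→d16:H4→d17:-→d18:-→d19:-→d20:-→d21:-→d22:-→d23:-→d24:-→d25:-→d26:-→d27:-→d28:-→d29:-→d30:-→d31:H3 -> H3
  del 189.91.0.0/16 (clear depth 16)
  add 184.0.0.0/5 -> H4 at depth 5
  add 189.91.115.0/24 -> H5 at depth 24
  add 184.234.72.206/32 -> H4 at depth 32
  lookup 184.234.72.206: bits 10111000111010100100100011001110 walk d0:-→d1:-→d2:-→d3:-→d4:-→d5:H4→d6:-→d7:-→d8:-→d9:-→d10:-→d11:-→d12:-→d13:-→d14:-→d15:-→d16:-→d17:-→d18:-→d19:-→d20:-→d21:-→d22:-→d23:-→d24:-→d25:-→d26:-→d27:-→d28:-→d29:-→d30:-→d31:-→d32:H4 -> H4
  add 189.91.112.0/20 -> H5 at depth 20
  add 36.196.0.0/16 -> H4 at depth 16
  del 189.91.112.0/20 (clear depth 20)
  add 184.234.72.192/28 -> H4 at depth 28
  add 184.234.72.192/28 -> H1 at depth 28
  del 184.234.72.192/28 (clear depth 28)
  add 184.234.0.0/16 -> H2 at depth 16
  lookup 127.80.231.58: bits 0 walk d0:-→d1:- -> no-route
  add 184.234.72.206/32 -> H2 at depth 32
  lookup 184.17.168.123: bits 10111000 walk d0:-→d1:-→d2:-→d3:-→d4:-→d5:H4→d6:-→d7:-→d8:- -> H4
  lookup 184.0.0.0: bits 10111000 walk d0:-→d1:-→d2:-→d3:-→d4:-→d5:H4→d6:-→d7:-→d8:- -> H4
  lookup 189.91.115.70: bits 1011110101011011011100110100011 walk d0:-→d1:-→d2:-→d3:-→d4:-→d5:H4→d6:-→d7:-→d8:-→d9:-→d10:-→d11:-→d12:-→d13:-→d14:-→d15:-→d16:-→d17:-→d18:-→d19:-→d20:-→d21:-→d22:-→d23:-→d24:H5→d25:-→d26:-→d27:-→d28:-→d29:-→d30:-→d31:H3 -> H3

== LOOKUPS ==
["H3","H3","H5","H3","H3","H3","H3","H3","H3","H4","no-route","H4","H4","H3"]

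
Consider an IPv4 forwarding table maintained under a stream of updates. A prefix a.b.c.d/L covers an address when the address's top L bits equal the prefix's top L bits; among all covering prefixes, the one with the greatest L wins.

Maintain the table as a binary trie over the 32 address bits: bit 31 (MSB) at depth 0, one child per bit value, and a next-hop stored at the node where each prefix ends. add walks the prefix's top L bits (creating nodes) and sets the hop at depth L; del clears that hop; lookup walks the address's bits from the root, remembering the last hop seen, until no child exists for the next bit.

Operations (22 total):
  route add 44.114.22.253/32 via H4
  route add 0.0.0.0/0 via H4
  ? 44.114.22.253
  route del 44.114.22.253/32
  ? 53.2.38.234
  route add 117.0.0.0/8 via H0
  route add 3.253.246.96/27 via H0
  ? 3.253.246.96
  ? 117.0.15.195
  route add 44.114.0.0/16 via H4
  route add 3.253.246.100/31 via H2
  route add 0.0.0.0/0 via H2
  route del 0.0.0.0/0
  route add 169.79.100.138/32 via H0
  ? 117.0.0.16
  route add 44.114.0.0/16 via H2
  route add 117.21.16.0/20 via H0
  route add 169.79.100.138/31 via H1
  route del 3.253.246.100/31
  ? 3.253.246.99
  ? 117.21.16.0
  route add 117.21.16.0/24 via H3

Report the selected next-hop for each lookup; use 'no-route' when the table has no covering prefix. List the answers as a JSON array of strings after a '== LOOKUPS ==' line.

Apply in order:
  + 44.114.22.253/32 (H4) depth=32
  + 0.0.0.0/0 (H4) depth=0
  Q 44.114.22.253: descend 00101100011100100001011011111101 ; hops seen [H4,H4] ; pick H4
  - 44.114.22.253/32 clear@32
  Q 53.2.38.234: descend 001 ; hops seen [H4] ; pick H4
  + 117.0.0.0/8 (H0) depth=8
  + 3.253.246.96/27 (H0) depth=27
  Q 3.253.246.96: descend 000000111111110111110110011 ; hops seen [H4,H0] ; pick H0
  Q 117.0.15.195: descend 01110101 ; hops seen [H4,H0] ; pick H0
  + 44.114.0.0/16 (H4) depth=16
  + 3.253.246.100/31 (H2) depth=31
  + 0.0.0.0/0 (H2) depth=0
  - 0.0.0.0/0 clear@0
  + 169.79.100.138/32 (H0) depth=32
  Q 117.0.0.16: descend 01110101 ; hops seen [H0] ; pick H0
  + 44.114.0.0/16 (H2) depth=16
  + 117.21.16.0/20 (H0) depth=20
  + 169.79.100.138/31 (H1) depth=31
  - 3.253.246.100/31 clear@31
  Q 3.253.246.99: descend 00000011111111011111011001100 ; hops seen [H0] ; pick H0
  Q 117.21.16.0: descend 01110101000101010001 ; hops seen [H0,H0] ; pick H0
  + 117.21.16.0/24 (H3) depth=24

== LOOKUPS ==
["H4","H4","H0","H0","H0","H0","H0"]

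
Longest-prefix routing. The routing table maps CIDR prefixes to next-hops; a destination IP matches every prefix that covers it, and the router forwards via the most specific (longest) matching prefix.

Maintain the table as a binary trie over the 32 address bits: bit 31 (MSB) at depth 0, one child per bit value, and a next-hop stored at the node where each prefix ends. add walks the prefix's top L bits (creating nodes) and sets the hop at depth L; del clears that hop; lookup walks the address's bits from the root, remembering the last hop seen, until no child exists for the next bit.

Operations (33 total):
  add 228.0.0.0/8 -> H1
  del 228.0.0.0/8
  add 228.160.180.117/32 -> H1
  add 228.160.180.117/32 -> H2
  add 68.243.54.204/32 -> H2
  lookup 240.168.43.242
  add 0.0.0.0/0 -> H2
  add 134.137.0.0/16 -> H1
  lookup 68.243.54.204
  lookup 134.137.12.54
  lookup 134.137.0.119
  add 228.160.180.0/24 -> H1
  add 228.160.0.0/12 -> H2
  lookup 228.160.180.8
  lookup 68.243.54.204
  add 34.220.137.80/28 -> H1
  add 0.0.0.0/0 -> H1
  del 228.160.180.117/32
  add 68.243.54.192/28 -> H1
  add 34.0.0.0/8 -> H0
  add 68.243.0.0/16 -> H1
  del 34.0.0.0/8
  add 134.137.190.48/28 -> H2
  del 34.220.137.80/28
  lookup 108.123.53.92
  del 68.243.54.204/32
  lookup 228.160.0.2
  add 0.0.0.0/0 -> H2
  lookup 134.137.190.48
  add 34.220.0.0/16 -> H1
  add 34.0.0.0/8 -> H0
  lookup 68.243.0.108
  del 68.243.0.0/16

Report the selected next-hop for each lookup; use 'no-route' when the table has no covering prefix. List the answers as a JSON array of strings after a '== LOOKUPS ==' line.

Trace:
  + 228.0.0.0/8 (H1) depth=8
  - 228.0.0.0/8 clear@8
  + 228.160.180.117/32 (H1) depth=32
  + 228.160.180.117/32 (H2) depth=32
  + 68.243.54.204/32 (H2) depth=32
  lookup 240.168.43.242: bits 111 walk d0:-→d1:-→d2:-→d3:- -> no-route
  + 0.0.0.0/0 (H2) depth=0
  + 134.137.0.0/16 (H1) depth=16
  lookup 68.243.54.204: bits 01000100111100110011011011001100 walk d0:H2→d1:-→d2:-→d3:-→d4:-→d5:-→d6:-→d7:-→d8:-→d9:-→d10:-→d11:-→d12:-→d13:-→d14:-→d15:-→d16:-→d17:-→d18:-→d19:-→d20:-→d21:-→d22:-→d23:-→d24:-→d25:-→d26:-→d27:-→d28:-→d29:-→d30:-→d31:-→d32:H2 -> H2
  lookup 134.137.12.54: bits 1000011010001001 walk d0:H2→d1:-→d2:-→d3:-→d4:-→d5:-→d6:-→d7:-→d8:-→d9:-→d10:-→d11:-→d12:-→d13:-→d14:-→d15:-→d16:H1 -> H1
  lookup 134.137.0.119: bits 1000011010001001 walk d0:H2→d1:-→d2:-→d3:-→d4:-→d5:-→d6:-→d7:-→d8:-→d9:-→d10:-→d11:-→d12:-→d13:-→d14:-→d15:-→d16:H1 -> H1
  + 228.160.180.0/24 (H1) depth=24
  + 228.160.0.0/12 (H2) depth=12
  lookup 228.160.180.8: bits 1110010010100000101101000 walk d0:H2→d1:-→d2:-→d3:-→d4:-→d5:-→d6:-→d7:-→d8:-→d9:-→d10:-→d11:-→d12:H2→d13:-→d14:-→d15:-→d16:-→d17:-→d18:-→d19:-→d20:-→d21:-→d22:-→d23:-→d24:H1→d25:- -> H1
  lookup 68.243.54.204: bits 01000100111100110011011011001100 walk d0:H2→d1:-→d2:-→d3:-→d4:-→d5:-→d6:-→d7:-→d8:-→d9:-→d10:-→d11:-→d12:-→d13:-→d14:-→d15:-→d16:-→d17:-→d18:-→d19:-→d20:-→d21:-→d22:-→d23:-→d24:-→d25:-→d26:-→d27:-→d28:-→d29:-→d30:-→d31:-→d32:H2 -> H2
  + 34.220.137.80/28 (H1) depth=28
  + 0.0.0.0/0 (H1) depth=0
  - 228.160.180.117/32 clear@32
  + 68.243.54.192/28 (H1) depth=28
  + 34.0.0.0/8 (H0) depth=8
  + 68.243.0.0/16 (H1) depth=16
  - 34.0.0.0/8 clear@8
  + 134.137.190.48/28 (H2) depth=28
  - 34.220.137.80/28 clear@28
  lookup 108.123.53.92: bits 01 walk d0:H1→d1:-→d2:- -> H1
  - 68.243.54.204/32 clear@32
  lookup 228.160.0.2: bits 1110010010100000 walk d0:H1→d1:-→d2:-→d3:-→d4:-→d5:-→d6:-→d7:-→d8:-→d9:-→d10:-→d11:-→d12:H2→d13:-→d14:-→d15:-→d16:- -> H2
  + 0.0.0.0/0 (H2) depth=0
  lookup 134.137.190.48: bits 1000011010001001101111100011 walk d0:H2→d1:-→d2:-→d3:-→d4:-→d5:-→d6:-→d7:-→d8:-→d9:-→d10:-→d11:-→d12:-→d13:-→d14:-→d15:-→d16:H1→d17:-→d18:-→d19:-→d20:-→d21:-→d22:-→d23:-→d24:-→d25:-→d26:-→d27:-→d28:H2 -> H2
  + 34.220.0.0/16 (H1) depth=16
  + 34.0.0.0/8 (H0) depth=8
  lookup 68.243.0.108: bits 010001001111001100 walk d0:H2→d1:-→d2:-→d3:-→d4:-→d5:-→d6:-→d7:-→d8:-→d9:-→d10:-→d11:-→d12:-→d13:-→d14:-→d15:-→d16:H1→d17:-→d18:- -> H1
  - 68.243.0.0/16 clear@16

== LOOKUPS ==
["no-route","H2","H1","H1","H1","H2","H1","H2","H2","H1"]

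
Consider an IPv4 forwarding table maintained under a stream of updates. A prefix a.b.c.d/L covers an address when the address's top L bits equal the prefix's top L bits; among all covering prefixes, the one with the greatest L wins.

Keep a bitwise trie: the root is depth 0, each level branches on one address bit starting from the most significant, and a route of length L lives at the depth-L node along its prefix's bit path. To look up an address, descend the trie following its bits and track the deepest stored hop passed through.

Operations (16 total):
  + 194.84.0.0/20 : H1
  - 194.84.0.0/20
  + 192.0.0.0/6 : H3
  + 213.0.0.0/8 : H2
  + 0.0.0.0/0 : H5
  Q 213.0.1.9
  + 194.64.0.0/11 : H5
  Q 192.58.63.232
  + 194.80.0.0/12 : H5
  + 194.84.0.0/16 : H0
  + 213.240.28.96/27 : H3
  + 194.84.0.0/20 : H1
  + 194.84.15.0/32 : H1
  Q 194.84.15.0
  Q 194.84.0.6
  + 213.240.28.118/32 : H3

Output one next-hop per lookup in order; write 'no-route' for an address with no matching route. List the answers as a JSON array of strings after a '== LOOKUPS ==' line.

Apply in order:
  add 194.84.0.0/20 -> H1 at depth 20
  - 194.84.0.0/20 clear@20
  add 192.0.0.0/6 -> H3 at depth 6
  add 213.0.0.0/8 -> H2 at depth 8
  add 0.0.0.0/0 -> H5 at depth 0
  ? 213.0.1.9  path d0:H5→d1:-→d2:-→d3:-→d4:-→d5:-→d6:-→d7:-→d8:H2  best=H2
  add 194.64.0.0/11 -> H5 at depth 11
  ? 192.58.63.232  path d0:H5→d1:-→d2:-→d3:-→d4:-→d5:-→d6:H3  best=H3
  add 194.80.0.0/12 -> H5 at depth 12
  add 194.84.0.0/16 -> H0 at depth 16
  add 213.240.28.96/27 -> H3 at depth 27
  add 194.84.0.0/20 -> H1 at depth 20
  add 194.84.15.0/32 -> H1 at depth 32
  ? 194.84.15.0  path d0:H5→d1:-→d2:-→d3:-→d4:-→d5:-→d6:H3→d7:-→d8:-→d9:-→d10:-→d11:H5→d12:H5→d13:-→d14:-→d15:-→d16:H0→d17:-→d18:-→d19:-→d20:H1→d21:-→d22:-→d23:-→d24:-→d25:-→d26:-→d27:-→d28:-→d29:-→d30:-→d31:-→d32:H1  best=H1
  ? 194.84.0.6  path d0:H5→d1:-→d2:-→d3:-→d4:-→d5:-→d6:H3→d7:-→d8:-→d9:-→d10:-→d11:H5→d12:H5→d13:-→d14:-→d15:-→d16:H0→d17:-→d18:-→d19:-→d20:H1  best=H1
  add 213.240.28.118/32 -> H3 at depth 32

== LOOKUPS ==
["H2","H3","H1","H1"]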